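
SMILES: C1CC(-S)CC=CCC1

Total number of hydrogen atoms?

14

Hydrogens are implicit in SMILES; fill each atom to its normal valence:
  5 × C: 2 H each → 10
  3 × C: 1 H each → 3
  1 × S: 1 H
  Total hydrogens = 14.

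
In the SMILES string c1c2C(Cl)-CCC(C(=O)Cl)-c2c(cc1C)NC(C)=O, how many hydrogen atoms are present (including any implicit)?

15

Hydrogens are implicit in SMILES; fill each atom to its normal valence:
  4 × C (aromatic): no H
  2 × C: 3 H each → 6
  2 × C: 2 H each → 4
  2 × C (aromatic): 1 H each → 2
  2 × C: 1 H each → 2
  2 × C: no H
  2 × Cl: no H
  2 × O: no H
  1 × N: 1 H
  Total hydrogens = 15.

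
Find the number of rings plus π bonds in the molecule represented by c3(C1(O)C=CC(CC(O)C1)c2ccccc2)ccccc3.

10

Molecular formula from the SMILES: C19H20O2.
DoU = (2C + 2 + N − H − X)/2 = (2·19 + 2 + 0 − 20 − 0)/2 = 20/2 = 10.
(Structurally: 3 ring(s) + 7 π bond(s) = 10.)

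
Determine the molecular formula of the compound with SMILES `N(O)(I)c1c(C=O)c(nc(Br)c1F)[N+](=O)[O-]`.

C6H2BrFIN3O4

Heavy atoms from the SMILES: 1 Br, 6 C, 1 F, 1 I, 3 N, 4 O.
Implicit hydrogens by atom environment:
  5 × C (aromatic): no H
  2 × O: no H
  1 × Br: no H
  1 × C: 1 H
  1 × F: no H
  1 × I: no H
  1 × N (aromatic): no H
  1 × N: no H
  1 × N (charge +1): no H
  1 × O: 1 H
  1 × O (charge -1): no H
  Total hydrogens = 2.
Molecular formula: C6H2BrFIN3O4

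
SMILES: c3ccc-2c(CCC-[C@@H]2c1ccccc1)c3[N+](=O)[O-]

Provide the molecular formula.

C16H15NO2

Heavy atoms from the SMILES: 16 C, 1 N, 2 O.
Implicit hydrogens by atom environment:
  8 × C (aromatic): 1 H each → 8
  4 × C (aromatic): no H
  3 × C: 2 H each → 6
  1 × C: 1 H
  1 × N (charge +1): no H
  1 × O: no H
  1 × O (charge -1): no H
  Total hydrogens = 15.
Molecular formula: C16H15NO2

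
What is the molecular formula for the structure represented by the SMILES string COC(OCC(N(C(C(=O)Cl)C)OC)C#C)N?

Heavy atoms from the SMILES: 10 C, 1 Cl, 2 N, 4 O.
Implicit hydrogens by atom environment:
  4 × C: 1 H each → 4
  4 × O: no H
  3 × C: 3 H each → 9
  2 × C: no H
  1 × C: 2 H
  1 × Cl: no H
  1 × N: 2 H
  1 × N: no H
  Total hydrogens = 17.
Molecular formula: C10H17ClN2O4

C10H17ClN2O4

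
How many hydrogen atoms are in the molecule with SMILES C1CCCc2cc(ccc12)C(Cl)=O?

11

Hydrogens are implicit in SMILES; fill each atom to its normal valence:
  4 × C: 2 H each → 8
  3 × C (aromatic): 1 H each → 3
  3 × C (aromatic): no H
  1 × C: no H
  1 × Cl: no H
  1 × O: no H
  Total hydrogens = 11.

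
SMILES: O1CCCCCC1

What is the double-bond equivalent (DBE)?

1

Molecular formula from the SMILES: C6H12O.
DoU = (2C + 2 + N − H − X)/2 = (2·6 + 2 + 0 − 12 − 0)/2 = 2/2 = 1.
(Structurally: 1 ring(s) + 0 π bond(s) = 1.)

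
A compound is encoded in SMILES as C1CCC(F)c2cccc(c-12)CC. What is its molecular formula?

C12H15F

Heavy atoms from the SMILES: 12 C, 1 F.
Implicit hydrogens by atom environment:
  4 × C: 2 H each → 8
  3 × C (aromatic): 1 H each → 3
  3 × C (aromatic): no H
  1 × C: 3 H
  1 × C: 1 H
  1 × F: no H
  Total hydrogens = 15.
Molecular formula: C12H15F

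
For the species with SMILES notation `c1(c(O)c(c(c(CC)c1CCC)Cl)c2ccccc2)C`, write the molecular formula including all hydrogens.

Heavy atoms from the SMILES: 18 C, 1 Cl, 1 O.
Implicit hydrogens by atom environment:
  7 × C (aromatic): no H
  5 × C (aromatic): 1 H each → 5
  3 × C: 3 H each → 9
  3 × C: 2 H each → 6
  1 × Cl: no H
  1 × O: 1 H
  Total hydrogens = 21.
Molecular formula: C18H21ClO

C18H21ClO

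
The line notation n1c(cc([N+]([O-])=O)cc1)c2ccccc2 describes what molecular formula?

C11H8N2O2

Heavy atoms from the SMILES: 11 C, 2 N, 2 O.
Implicit hydrogens by atom environment:
  8 × C (aromatic): 1 H each → 8
  3 × C (aromatic): no H
  1 × N (aromatic): no H
  1 × N (charge +1): no H
  1 × O: no H
  1 × O (charge -1): no H
  Total hydrogens = 8.
Molecular formula: C11H8N2O2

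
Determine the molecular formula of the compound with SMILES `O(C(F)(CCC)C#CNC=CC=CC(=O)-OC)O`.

C12H16FNO4

Heavy atoms from the SMILES: 12 C, 1 F, 1 N, 4 O.
Implicit hydrogens by atom environment:
  4 × C: 1 H each → 4
  4 × C: no H
  3 × O: no H
  2 × C: 3 H each → 6
  2 × C: 2 H each → 4
  1 × F: no H
  1 × N: 1 H
  1 × O: 1 H
  Total hydrogens = 16.
Molecular formula: C12H16FNO4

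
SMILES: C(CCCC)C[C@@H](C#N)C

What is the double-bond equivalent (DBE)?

2

Molecular formula from the SMILES: C9H17N.
DoU = (2C + 2 + N − H − X)/2 = (2·9 + 2 + 1 − 17 − 0)/2 = 4/2 = 2.
(Structurally: 0 ring(s) + 2 π bond(s) = 2.)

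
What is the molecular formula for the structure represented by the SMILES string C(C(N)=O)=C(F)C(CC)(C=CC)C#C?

Heavy atoms from the SMILES: 11 C, 1 F, 1 N, 1 O.
Implicit hydrogens by atom environment:
  4 × C: 1 H each → 4
  4 × C: no H
  2 × C: 3 H each → 6
  1 × C: 2 H
  1 × F: no H
  1 × N: 2 H
  1 × O: no H
  Total hydrogens = 14.
Molecular formula: C11H14FNO

C11H14FNO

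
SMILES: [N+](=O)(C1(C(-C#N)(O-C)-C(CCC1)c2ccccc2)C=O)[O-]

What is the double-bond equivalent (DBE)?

Molecular formula from the SMILES: C15H16N2O4.
DoU = (2C + 2 + N − H − X)/2 = (2·15 + 2 + 2 − 16 − 0)/2 = 18/2 = 9.
(Structurally: 2 ring(s) + 7 π bond(s) = 9.)

9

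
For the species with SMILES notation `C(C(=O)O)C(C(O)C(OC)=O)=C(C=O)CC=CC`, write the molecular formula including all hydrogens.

C12H16O6

Heavy atoms from the SMILES: 12 C, 6 O.
Implicit hydrogens by atom environment:
  4 × C: 1 H each → 4
  4 × C: no H
  4 × O: no H
  2 × C: 3 H each → 6
  2 × C: 2 H each → 4
  2 × O: 1 H each → 2
  Total hydrogens = 16.
Molecular formula: C12H16O6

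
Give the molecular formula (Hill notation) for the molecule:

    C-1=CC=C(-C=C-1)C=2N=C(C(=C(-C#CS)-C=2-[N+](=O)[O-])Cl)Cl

Heavy atoms from the SMILES: 13 C, 2 Cl, 2 N, 2 O, 1 S.
Implicit hydrogens by atom environment:
  6 × C (aromatic): no H
  5 × C (aromatic): 1 H each → 5
  2 × C: no H
  2 × Cl: no H
  1 × N (aromatic): no H
  1 × N (charge +1): no H
  1 × O: no H
  1 × O (charge -1): no H
  1 × S: 1 H
  Total hydrogens = 6.
Molecular formula: C13H6Cl2N2O2S

C13H6Cl2N2O2S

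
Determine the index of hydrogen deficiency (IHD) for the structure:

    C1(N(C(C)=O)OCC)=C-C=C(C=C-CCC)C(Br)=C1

Molecular formula from the SMILES: C15H20BrNO2.
DoU = (2C + 2 + N − H − X)/2 = (2·15 + 2 + 1 − 20 − 1)/2 = 12/2 = 6.
(Structurally: 1 ring(s) + 5 π bond(s) = 6.)

6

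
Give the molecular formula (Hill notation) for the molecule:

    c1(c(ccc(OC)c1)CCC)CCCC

C14H22O

Heavy atoms from the SMILES: 14 C, 1 O.
Implicit hydrogens by atom environment:
  5 × C: 2 H each → 10
  3 × C: 3 H each → 9
  3 × C (aromatic): 1 H each → 3
  3 × C (aromatic): no H
  1 × O: no H
  Total hydrogens = 22.
Molecular formula: C14H22O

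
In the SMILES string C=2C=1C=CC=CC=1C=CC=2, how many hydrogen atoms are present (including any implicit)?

Hydrogens are implicit in SMILES; fill each atom to its normal valence:
  8 × C (aromatic): 1 H each → 8
  2 × C (aromatic): no H
  Total hydrogens = 8.

8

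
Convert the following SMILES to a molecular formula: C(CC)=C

Heavy atoms from the SMILES: 4 C.
Implicit hydrogens by atom environment:
  2 × C: 2 H each → 4
  1 × C: 3 H
  1 × C: 1 H
  Total hydrogens = 8.
Molecular formula: C4H8

C4H8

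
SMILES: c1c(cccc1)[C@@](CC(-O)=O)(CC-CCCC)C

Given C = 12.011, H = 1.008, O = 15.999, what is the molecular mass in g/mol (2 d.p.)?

248.37

Molecular formula: C16H24O2.
M = 16×12.011 + 24×1.008 + 2×15.999 = 248.37 g/mol.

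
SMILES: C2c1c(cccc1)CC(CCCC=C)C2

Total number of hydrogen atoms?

Hydrogens are implicit in SMILES; fill each atom to its normal valence:
  7 × C: 2 H each → 14
  4 × C (aromatic): 1 H each → 4
  2 × C: 1 H each → 2
  2 × C (aromatic): no H
  Total hydrogens = 20.

20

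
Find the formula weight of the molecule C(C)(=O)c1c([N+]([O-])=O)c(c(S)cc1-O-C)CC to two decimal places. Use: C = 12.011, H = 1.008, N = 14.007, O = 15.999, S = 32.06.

Molecular formula: C11H13NO4S.
M = 11×12.011 + 13×1.008 + 1×14.007 + 4×15.999 + 1×32.06 = 255.29 g/mol.

255.29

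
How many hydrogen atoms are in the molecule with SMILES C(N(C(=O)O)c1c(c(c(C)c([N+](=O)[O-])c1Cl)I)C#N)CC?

11

Hydrogens are implicit in SMILES; fill each atom to its normal valence:
  6 × C (aromatic): no H
  2 × C: 3 H each → 6
  2 × C: 2 H each → 4
  2 × C: no H
  2 × N: no H
  2 × O: no H
  1 × Cl: no H
  1 × I: no H
  1 × N (charge +1): no H
  1 × O: 1 H
  1 × O (charge -1): no H
  Total hydrogens = 11.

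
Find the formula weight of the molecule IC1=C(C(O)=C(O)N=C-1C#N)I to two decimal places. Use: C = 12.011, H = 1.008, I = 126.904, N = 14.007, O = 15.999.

Molecular formula: C6H2I2N2O2.
M = 6×12.011 + 2×1.008 + 2×126.904 + 2×14.007 + 2×15.999 = 387.90 g/mol.

387.90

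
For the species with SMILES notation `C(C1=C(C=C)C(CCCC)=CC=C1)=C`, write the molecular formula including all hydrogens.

C14H18

Heavy atoms from the SMILES: 14 C.
Implicit hydrogens by atom environment:
  5 × C: 2 H each → 10
  3 × C (aromatic): 1 H each → 3
  3 × C (aromatic): no H
  2 × C: 1 H each → 2
  1 × C: 3 H
  Total hydrogens = 18.
Molecular formula: C14H18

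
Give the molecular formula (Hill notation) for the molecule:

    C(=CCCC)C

Heavy atoms from the SMILES: 6 C.
Implicit hydrogens by atom environment:
  2 × C: 3 H each → 6
  2 × C: 2 H each → 4
  2 × C: 1 H each → 2
  Total hydrogens = 12.
Molecular formula: C6H12

C6H12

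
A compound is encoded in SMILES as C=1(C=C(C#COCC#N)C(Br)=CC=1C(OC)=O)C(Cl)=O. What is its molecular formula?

Heavy atoms from the SMILES: 1 Br, 13 C, 1 Cl, 1 N, 4 O.
Implicit hydrogens by atom environment:
  5 × C: no H
  4 × C (aromatic): no H
  4 × O: no H
  2 × C (aromatic): 1 H each → 2
  1 × Br: no H
  1 × C: 3 H
  1 × C: 2 H
  1 × Cl: no H
  1 × N: no H
  Total hydrogens = 7.
Molecular formula: C13H7BrClNO4

C13H7BrClNO4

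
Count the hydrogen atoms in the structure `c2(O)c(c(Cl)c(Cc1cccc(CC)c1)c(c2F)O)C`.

Hydrogens are implicit in SMILES; fill each atom to its normal valence:
  8 × C (aromatic): no H
  4 × C (aromatic): 1 H each → 4
  2 × C: 3 H each → 6
  2 × C: 2 H each → 4
  2 × O: 1 H each → 2
  1 × Cl: no H
  1 × F: no H
  Total hydrogens = 16.

16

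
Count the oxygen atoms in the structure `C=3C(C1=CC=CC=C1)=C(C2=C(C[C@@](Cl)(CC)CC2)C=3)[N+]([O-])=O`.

The symbol for oxygen appears 2 times in the SMILES.

2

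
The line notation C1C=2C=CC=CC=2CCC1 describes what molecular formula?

Heavy atoms from the SMILES: 10 C.
Implicit hydrogens by atom environment:
  4 × C: 2 H each → 8
  4 × C (aromatic): 1 H each → 4
  2 × C (aromatic): no H
  Total hydrogens = 12.
Molecular formula: C10H12

C10H12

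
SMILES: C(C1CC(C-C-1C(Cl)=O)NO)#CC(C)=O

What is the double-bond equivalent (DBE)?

5

Molecular formula from the SMILES: C10H12ClNO3.
DoU = (2C + 2 + N − H − X)/2 = (2·10 + 2 + 1 − 12 − 1)/2 = 10/2 = 5.
(Structurally: 1 ring(s) + 4 π bond(s) = 5.)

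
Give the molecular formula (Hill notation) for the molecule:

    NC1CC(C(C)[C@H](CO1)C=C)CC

C11H21NO

Heavy atoms from the SMILES: 11 C, 1 N, 1 O.
Implicit hydrogens by atom environment:
  5 × C: 1 H each → 5
  4 × C: 2 H each → 8
  2 × C: 3 H each → 6
  1 × N: 2 H
  1 × O: no H
  Total hydrogens = 21.
Molecular formula: C11H21NO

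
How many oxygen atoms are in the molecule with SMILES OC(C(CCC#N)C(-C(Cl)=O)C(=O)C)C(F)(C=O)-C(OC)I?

The symbol for oxygen appears 5 times in the SMILES.

5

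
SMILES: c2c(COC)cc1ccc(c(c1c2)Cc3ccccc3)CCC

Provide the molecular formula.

Heavy atoms from the SMILES: 22 C, 1 O.
Implicit hydrogens by atom environment:
  10 × C (aromatic): 1 H each → 10
  6 × C (aromatic): no H
  4 × C: 2 H each → 8
  2 × C: 3 H each → 6
  1 × O: no H
  Total hydrogens = 24.
Molecular formula: C22H24O

C22H24O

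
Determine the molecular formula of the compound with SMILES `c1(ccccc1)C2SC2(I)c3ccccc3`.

C14H11IS

Heavy atoms from the SMILES: 14 C, 1 I, 1 S.
Implicit hydrogens by atom environment:
  10 × C (aromatic): 1 H each → 10
  2 × C (aromatic): no H
  1 × C: 1 H
  1 × C: no H
  1 × I: no H
  1 × S: no H
  Total hydrogens = 11.
Molecular formula: C14H11IS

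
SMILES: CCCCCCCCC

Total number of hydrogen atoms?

Hydrogens are implicit in SMILES; fill each atom to its normal valence:
  7 × C: 2 H each → 14
  2 × C: 3 H each → 6
  Total hydrogens = 20.

20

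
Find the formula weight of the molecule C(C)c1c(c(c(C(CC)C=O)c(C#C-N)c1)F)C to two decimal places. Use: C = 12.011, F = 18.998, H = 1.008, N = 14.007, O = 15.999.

Molecular formula: C15H18FNO.
M = 15×12.011 + 1×18.998 + 18×1.008 + 1×14.007 + 1×15.999 = 247.31 g/mol.

247.31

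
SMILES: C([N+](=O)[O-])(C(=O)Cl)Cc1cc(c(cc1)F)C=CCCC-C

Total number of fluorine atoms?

The symbol for fluorine appears 1 time in the SMILES.

1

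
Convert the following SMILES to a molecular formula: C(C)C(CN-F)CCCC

C8H18FN

Heavy atoms from the SMILES: 8 C, 1 F, 1 N.
Implicit hydrogens by atom environment:
  5 × C: 2 H each → 10
  2 × C: 3 H each → 6
  1 × C: 1 H
  1 × F: no H
  1 × N: 1 H
  Total hydrogens = 18.
Molecular formula: C8H18FN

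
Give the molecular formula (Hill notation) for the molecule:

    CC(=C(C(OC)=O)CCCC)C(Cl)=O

Heavy atoms from the SMILES: 10 C, 1 Cl, 3 O.
Implicit hydrogens by atom environment:
  4 × C: no H
  3 × C: 3 H each → 9
  3 × C: 2 H each → 6
  3 × O: no H
  1 × Cl: no H
  Total hydrogens = 15.
Molecular formula: C10H15ClO3

C10H15ClO3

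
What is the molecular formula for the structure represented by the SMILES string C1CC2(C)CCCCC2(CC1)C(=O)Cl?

C12H19ClO

Heavy atoms from the SMILES: 12 C, 1 Cl, 1 O.
Implicit hydrogens by atom environment:
  8 × C: 2 H each → 16
  3 × C: no H
  1 × C: 3 H
  1 × Cl: no H
  1 × O: no H
  Total hydrogens = 19.
Molecular formula: C12H19ClO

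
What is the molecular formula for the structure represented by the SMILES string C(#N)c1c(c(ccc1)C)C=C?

C10H9N

Heavy atoms from the SMILES: 10 C, 1 N.
Implicit hydrogens by atom environment:
  3 × C (aromatic): 1 H each → 3
  3 × C (aromatic): no H
  1 × C: 3 H
  1 × C: 2 H
  1 × C: 1 H
  1 × C: no H
  1 × N: no H
  Total hydrogens = 9.
Molecular formula: C10H9N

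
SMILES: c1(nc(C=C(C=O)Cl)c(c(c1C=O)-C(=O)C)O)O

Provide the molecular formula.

Heavy atoms from the SMILES: 11 C, 1 Cl, 1 N, 5 O.
Implicit hydrogens by atom environment:
  5 × C (aromatic): no H
  3 × C: 1 H each → 3
  3 × O: no H
  2 × C: no H
  2 × O: 1 H each → 2
  1 × C: 3 H
  1 × Cl: no H
  1 × N (aromatic): no H
  Total hydrogens = 8.
Molecular formula: C11H8ClNO5

C11H8ClNO5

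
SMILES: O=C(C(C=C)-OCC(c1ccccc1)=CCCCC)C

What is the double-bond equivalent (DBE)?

7

Molecular formula from the SMILES: C18H24O2.
DoU = (2C + 2 + N − H − X)/2 = (2·18 + 2 + 0 − 24 − 0)/2 = 14/2 = 7.
(Structurally: 1 ring(s) + 6 π bond(s) = 7.)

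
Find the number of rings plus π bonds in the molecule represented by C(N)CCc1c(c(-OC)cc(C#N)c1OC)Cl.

6

Molecular formula from the SMILES: C12H15ClN2O2.
DoU = (2C + 2 + N − H − X)/2 = (2·12 + 2 + 2 − 15 − 1)/2 = 12/2 = 6.
(Structurally: 1 ring(s) + 5 π bond(s) = 6.)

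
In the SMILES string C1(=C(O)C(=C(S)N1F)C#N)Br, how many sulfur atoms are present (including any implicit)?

1

The symbol for sulfur appears 1 time in the SMILES.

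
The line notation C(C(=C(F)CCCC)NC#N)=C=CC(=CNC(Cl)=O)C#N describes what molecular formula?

C14H14ClFN4O

Heavy atoms from the SMILES: 14 C, 1 Cl, 1 F, 4 N, 1 O.
Implicit hydrogens by atom environment:
  7 × C: no H
  3 × C: 2 H each → 6
  3 × C: 1 H each → 3
  2 × N: 1 H each → 2
  2 × N: no H
  1 × C: 3 H
  1 × Cl: no H
  1 × F: no H
  1 × O: no H
  Total hydrogens = 14.
Molecular formula: C14H14ClFN4O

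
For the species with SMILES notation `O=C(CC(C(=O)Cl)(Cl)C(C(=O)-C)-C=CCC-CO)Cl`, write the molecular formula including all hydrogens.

C12H15Cl3O4

Heavy atoms from the SMILES: 12 C, 3 Cl, 4 O.
Implicit hydrogens by atom environment:
  4 × C: 2 H each → 8
  4 × C: no H
  3 × C: 1 H each → 3
  3 × Cl: no H
  3 × O: no H
  1 × C: 3 H
  1 × O: 1 H
  Total hydrogens = 15.
Molecular formula: C12H15Cl3O4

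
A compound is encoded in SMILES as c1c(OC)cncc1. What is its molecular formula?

C6H7NO

Heavy atoms from the SMILES: 6 C, 1 N, 1 O.
Implicit hydrogens by atom environment:
  4 × C (aromatic): 1 H each → 4
  1 × C: 3 H
  1 × C (aromatic): no H
  1 × N (aromatic): no H
  1 × O: no H
  Total hydrogens = 7.
Molecular formula: C6H7NO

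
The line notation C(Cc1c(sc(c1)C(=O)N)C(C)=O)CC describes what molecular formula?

C11H15NO2S

Heavy atoms from the SMILES: 11 C, 1 N, 2 O, 1 S.
Implicit hydrogens by atom environment:
  3 × C: 2 H each → 6
  3 × C (aromatic): no H
  2 × C: 3 H each → 6
  2 × C: no H
  2 × O: no H
  1 × C (aromatic): 1 H
  1 × N: 2 H
  1 × S (aromatic): no H
  Total hydrogens = 15.
Molecular formula: C11H15NO2S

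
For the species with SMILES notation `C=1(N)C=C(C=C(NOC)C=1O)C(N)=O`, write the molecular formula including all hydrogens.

Heavy atoms from the SMILES: 8 C, 3 N, 3 O.
Implicit hydrogens by atom environment:
  4 × C (aromatic): no H
  2 × C (aromatic): 1 H each → 2
  2 × N: 2 H each → 4
  2 × O: no H
  1 × C: 3 H
  1 × C: no H
  1 × N: 1 H
  1 × O: 1 H
  Total hydrogens = 11.
Molecular formula: C8H11N3O3

C8H11N3O3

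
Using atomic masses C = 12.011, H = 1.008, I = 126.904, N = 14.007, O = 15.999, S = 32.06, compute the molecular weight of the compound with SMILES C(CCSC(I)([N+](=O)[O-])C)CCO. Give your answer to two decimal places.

Molecular formula: C7H14INO3S.
M = 7×12.011 + 14×1.008 + 1×126.904 + 1×14.007 + 3×15.999 + 1×32.06 = 319.16 g/mol.

319.16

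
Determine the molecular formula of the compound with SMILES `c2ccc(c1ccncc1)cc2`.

Heavy atoms from the SMILES: 11 C, 1 N.
Implicit hydrogens by atom environment:
  9 × C (aromatic): 1 H each → 9
  2 × C (aromatic): no H
  1 × N (aromatic): no H
  Total hydrogens = 9.
Molecular formula: C11H9N

C11H9N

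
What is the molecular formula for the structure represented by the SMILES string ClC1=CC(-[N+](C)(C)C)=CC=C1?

Heavy atoms from the SMILES: 9 C, 1 Cl, 1 N.
Implicit hydrogens by atom environment:
  4 × C (aromatic): 1 H each → 4
  3 × C: 3 H each → 9
  2 × C (aromatic): no H
  1 × Cl: no H
  1 × N (charge +1): no H
  Total hydrogens = 13.
Net charge +1.
Molecular formula: C9H13ClN+

C9H13ClN+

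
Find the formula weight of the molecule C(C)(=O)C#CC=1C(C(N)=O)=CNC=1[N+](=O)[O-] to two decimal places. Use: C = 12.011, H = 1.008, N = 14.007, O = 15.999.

221.17

Molecular formula: C9H7N3O4.
M = 9×12.011 + 7×1.008 + 3×14.007 + 4×15.999 = 221.17 g/mol.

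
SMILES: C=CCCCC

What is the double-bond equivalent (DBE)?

1

Molecular formula from the SMILES: C6H12.
DoU = (2C + 2 + N − H − X)/2 = (2·6 + 2 + 0 − 12 − 0)/2 = 2/2 = 1.
(Structurally: 0 ring(s) + 1 π bond(s) = 1.)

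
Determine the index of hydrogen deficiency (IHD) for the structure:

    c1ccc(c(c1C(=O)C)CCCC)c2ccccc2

9

Molecular formula from the SMILES: C18H20O.
DoU = (2C + 2 + N − H − X)/2 = (2·18 + 2 + 0 − 20 − 0)/2 = 18/2 = 9.
(Structurally: 2 ring(s) + 7 π bond(s) = 9.)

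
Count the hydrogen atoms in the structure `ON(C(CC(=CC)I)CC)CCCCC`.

Hydrogens are implicit in SMILES; fill each atom to its normal valence:
  6 × C: 2 H each → 12
  3 × C: 3 H each → 9
  2 × C: 1 H each → 2
  1 × C: no H
  1 × I: no H
  1 × N: no H
  1 × O: 1 H
  Total hydrogens = 24.

24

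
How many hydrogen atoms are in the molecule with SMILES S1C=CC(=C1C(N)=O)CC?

9

Hydrogens are implicit in SMILES; fill each atom to its normal valence:
  2 × C (aromatic): 1 H each → 2
  2 × C (aromatic): no H
  1 × C: 3 H
  1 × C: 2 H
  1 × C: no H
  1 × N: 2 H
  1 × O: no H
  1 × S (aromatic): no H
  Total hydrogens = 9.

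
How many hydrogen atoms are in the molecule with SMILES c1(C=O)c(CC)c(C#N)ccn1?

8

Hydrogens are implicit in SMILES; fill each atom to its normal valence:
  3 × C (aromatic): no H
  2 × C (aromatic): 1 H each → 2
  1 × C: 3 H
  1 × C: 2 H
  1 × C: 1 H
  1 × C: no H
  1 × N (aromatic): no H
  1 × N: no H
  1 × O: no H
  Total hydrogens = 8.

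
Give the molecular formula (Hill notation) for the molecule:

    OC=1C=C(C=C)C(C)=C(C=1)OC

Heavy atoms from the SMILES: 10 C, 2 O.
Implicit hydrogens by atom environment:
  4 × C (aromatic): no H
  2 × C: 3 H each → 6
  2 × C (aromatic): 1 H each → 2
  1 × C: 2 H
  1 × C: 1 H
  1 × O: 1 H
  1 × O: no H
  Total hydrogens = 12.
Molecular formula: C10H12O2

C10H12O2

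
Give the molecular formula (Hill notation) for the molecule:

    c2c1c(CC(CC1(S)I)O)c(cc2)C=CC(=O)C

C14H15IO2S

Heavy atoms from the SMILES: 14 C, 1 I, 2 O, 1 S.
Implicit hydrogens by atom environment:
  3 × C (aromatic): 1 H each → 3
  3 × C: 1 H each → 3
  3 × C (aromatic): no H
  2 × C: 2 H each → 4
  2 × C: no H
  1 × C: 3 H
  1 × I: no H
  1 × O: 1 H
  1 × O: no H
  1 × S: 1 H
  Total hydrogens = 15.
Molecular formula: C14H15IO2S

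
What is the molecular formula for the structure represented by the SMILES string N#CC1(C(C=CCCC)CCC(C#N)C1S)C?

C14H20N2S

Heavy atoms from the SMILES: 14 C, 2 N, 1 S.
Implicit hydrogens by atom environment:
  5 × C: 1 H each → 5
  4 × C: 2 H each → 8
  3 × C: no H
  2 × C: 3 H each → 6
  2 × N: no H
  1 × S: 1 H
  Total hydrogens = 20.
Molecular formula: C14H20N2S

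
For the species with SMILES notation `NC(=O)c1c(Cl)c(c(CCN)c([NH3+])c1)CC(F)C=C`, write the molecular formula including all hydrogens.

Heavy atoms from the SMILES: 13 C, 1 Cl, 1 F, 3 N, 1 O.
Implicit hydrogens by atom environment:
  5 × C (aromatic): no H
  4 × C: 2 H each → 8
  2 × C: 1 H each → 2
  2 × N: 2 H each → 4
  1 × C (aromatic): 1 H
  1 × C: no H
  1 × Cl: no H
  1 × F: no H
  1 × N (charge +1): 3 H
  1 × O: no H
  Total hydrogens = 18.
Net charge +1.
Molecular formula: C13H18ClFN3O+

C13H18ClFN3O+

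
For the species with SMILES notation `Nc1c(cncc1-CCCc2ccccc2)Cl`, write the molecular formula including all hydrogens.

C14H15ClN2

Heavy atoms from the SMILES: 14 C, 1 Cl, 2 N.
Implicit hydrogens by atom environment:
  7 × C (aromatic): 1 H each → 7
  4 × C (aromatic): no H
  3 × C: 2 H each → 6
  1 × Cl: no H
  1 × N: 2 H
  1 × N (aromatic): no H
  Total hydrogens = 15.
Molecular formula: C14H15ClN2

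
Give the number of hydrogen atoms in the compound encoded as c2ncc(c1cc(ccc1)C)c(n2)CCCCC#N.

Hydrogens are implicit in SMILES; fill each atom to its normal valence:
  6 × C (aromatic): 1 H each → 6
  4 × C: 2 H each → 8
  4 × C (aromatic): no H
  2 × N (aromatic): no H
  1 × C: 3 H
  1 × C: no H
  1 × N: no H
  Total hydrogens = 17.

17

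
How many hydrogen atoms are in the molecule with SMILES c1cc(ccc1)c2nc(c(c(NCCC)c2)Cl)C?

Hydrogens are implicit in SMILES; fill each atom to its normal valence:
  6 × C (aromatic): 1 H each → 6
  5 × C (aromatic): no H
  2 × C: 3 H each → 6
  2 × C: 2 H each → 4
  1 × Cl: no H
  1 × N: 1 H
  1 × N (aromatic): no H
  Total hydrogens = 17.

17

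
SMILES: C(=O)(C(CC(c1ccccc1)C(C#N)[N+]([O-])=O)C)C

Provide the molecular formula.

Heavy atoms from the SMILES: 14 C, 2 N, 3 O.
Implicit hydrogens by atom environment:
  5 × C (aromatic): 1 H each → 5
  3 × C: 1 H each → 3
  2 × C: 3 H each → 6
  2 × C: no H
  2 × O: no H
  1 × C: 2 H
  1 × C (aromatic): no H
  1 × N: no H
  1 × N (charge +1): no H
  1 × O (charge -1): no H
  Total hydrogens = 16.
Molecular formula: C14H16N2O3

C14H16N2O3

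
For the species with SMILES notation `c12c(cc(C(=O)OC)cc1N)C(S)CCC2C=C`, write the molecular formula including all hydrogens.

Heavy atoms from the SMILES: 14 C, 1 N, 2 O, 1 S.
Implicit hydrogens by atom environment:
  4 × C (aromatic): no H
  3 × C: 2 H each → 6
  3 × C: 1 H each → 3
  2 × C (aromatic): 1 H each → 2
  2 × O: no H
  1 × C: 3 H
  1 × C: no H
  1 × N: 2 H
  1 × S: 1 H
  Total hydrogens = 17.
Molecular formula: C14H17NO2S

C14H17NO2S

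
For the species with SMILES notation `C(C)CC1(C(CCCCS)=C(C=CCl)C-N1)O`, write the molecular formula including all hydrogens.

Heavy atoms from the SMILES: 13 C, 1 Cl, 1 N, 1 O, 1 S.
Implicit hydrogens by atom environment:
  7 × C: 2 H each → 14
  3 × C: no H
  2 × C: 1 H each → 2
  1 × C: 3 H
  1 × Cl: no H
  1 × N: 1 H
  1 × O: 1 H
  1 × S: 1 H
  Total hydrogens = 22.
Molecular formula: C13H22ClNOS

C13H22ClNOS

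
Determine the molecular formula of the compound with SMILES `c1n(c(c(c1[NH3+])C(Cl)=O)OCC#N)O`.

Heavy atoms from the SMILES: 7 C, 1 Cl, 3 N, 3 O.
Implicit hydrogens by atom environment:
  3 × C (aromatic): no H
  2 × C: no H
  2 × O: no H
  1 × C: 2 H
  1 × C (aromatic): 1 H
  1 × Cl: no H
  1 × N (charge +1): 3 H
  1 × N (aromatic): no H
  1 × N: no H
  1 × O: 1 H
  Total hydrogens = 7.
Net charge +1.
Molecular formula: C7H7ClN3O3+

C7H7ClN3O3+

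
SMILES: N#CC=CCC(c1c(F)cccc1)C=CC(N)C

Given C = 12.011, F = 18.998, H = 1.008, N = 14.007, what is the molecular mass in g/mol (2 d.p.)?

Molecular formula: C15H17FN2.
M = 15×12.011 + 1×18.998 + 17×1.008 + 2×14.007 = 244.31 g/mol.

244.31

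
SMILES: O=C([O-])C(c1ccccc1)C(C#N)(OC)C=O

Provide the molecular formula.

C12H10NO4-

Heavy atoms from the SMILES: 12 C, 1 N, 4 O.
Implicit hydrogens by atom environment:
  5 × C (aromatic): 1 H each → 5
  3 × C: no H
  3 × O: no H
  2 × C: 1 H each → 2
  1 × C: 3 H
  1 × C (aromatic): no H
  1 × N: no H
  1 × O (charge -1): no H
  Total hydrogens = 10.
Net charge -1.
Molecular formula: C12H10NO4-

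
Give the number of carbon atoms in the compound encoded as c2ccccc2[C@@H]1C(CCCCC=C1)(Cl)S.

The symbol for carbon appears 14 times in the SMILES. Lowercase c denotes aromatic carbon and counts toward C.

14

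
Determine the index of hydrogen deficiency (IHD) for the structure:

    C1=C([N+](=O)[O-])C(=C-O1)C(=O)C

5

Molecular formula from the SMILES: C6H5NO4.
DoU = (2C + 2 + N − H − X)/2 = (2·6 + 2 + 1 − 5 − 0)/2 = 10/2 = 5.
(Structurally: 1 ring(s) + 4 π bond(s) = 5.)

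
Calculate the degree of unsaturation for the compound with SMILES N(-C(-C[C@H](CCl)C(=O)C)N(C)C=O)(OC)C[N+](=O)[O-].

3

Molecular formula from the SMILES: C10H18ClN3O5.
DoU = (2C + 2 + N − H − X)/2 = (2·10 + 2 + 3 − 18 − 1)/2 = 6/2 = 3.
(Structurally: 0 ring(s) + 3 π bond(s) = 3.)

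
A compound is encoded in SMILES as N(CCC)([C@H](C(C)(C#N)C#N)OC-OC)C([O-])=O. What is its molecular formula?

C11H16N3O4-

Heavy atoms from the SMILES: 11 C, 3 N, 4 O.
Implicit hydrogens by atom environment:
  4 × C: no H
  3 × C: 3 H each → 9
  3 × C: 2 H each → 6
  3 × N: no H
  3 × O: no H
  1 × C: 1 H
  1 × O (charge -1): no H
  Total hydrogens = 16.
Net charge -1.
Molecular formula: C11H16N3O4-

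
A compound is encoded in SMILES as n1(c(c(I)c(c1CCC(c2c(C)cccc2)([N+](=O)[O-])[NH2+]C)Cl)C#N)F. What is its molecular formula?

Heavy atoms from the SMILES: 16 C, 1 Cl, 1 F, 1 I, 4 N, 2 O.
Implicit hydrogens by atom environment:
  6 × C (aromatic): no H
  4 × C (aromatic): 1 H each → 4
  2 × C: 3 H each → 6
  2 × C: 2 H each → 4
  2 × C: no H
  1 × Cl: no H
  1 × F: no H
  1 × I: no H
  1 × N (charge +1): 2 H
  1 × N (aromatic): no H
  1 × N: no H
  1 × N (charge +1): no H
  1 × O: no H
  1 × O (charge -1): no H
  Total hydrogens = 16.
Net charge +1.
Molecular formula: C16H16ClFIN4O2+

C16H16ClFIN4O2+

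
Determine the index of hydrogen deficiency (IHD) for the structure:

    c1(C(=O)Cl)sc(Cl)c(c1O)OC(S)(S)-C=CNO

Molecular formula from the SMILES: C8H7Cl2NO4S3.
DoU = (2C + 2 + N − H − X)/2 = (2·8 + 2 + 1 − 7 − 2)/2 = 10/2 = 5.
(Structurally: 1 ring(s) + 4 π bond(s) = 5.)

5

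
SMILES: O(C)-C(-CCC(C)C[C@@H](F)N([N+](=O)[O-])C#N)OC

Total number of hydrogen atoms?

18

Hydrogens are implicit in SMILES; fill each atom to its normal valence:
  3 × C: 3 H each → 9
  3 × C: 2 H each → 6
  3 × C: 1 H each → 3
  3 × O: no H
  2 × N: no H
  1 × C: no H
  1 × F: no H
  1 × N (charge +1): no H
  1 × O (charge -1): no H
  Total hydrogens = 18.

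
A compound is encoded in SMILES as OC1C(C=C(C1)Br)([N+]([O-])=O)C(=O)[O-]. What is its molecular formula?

Heavy atoms from the SMILES: 1 Br, 6 C, 1 N, 5 O.
Implicit hydrogens by atom environment:
  3 × C: no H
  2 × C: 1 H each → 2
  2 × O: no H
  2 × O (charge -1): no H
  1 × Br: no H
  1 × C: 2 H
  1 × N (charge +1): no H
  1 × O: 1 H
  Total hydrogens = 5.
Net charge -1.
Molecular formula: C6H5BrNO5-

C6H5BrNO5-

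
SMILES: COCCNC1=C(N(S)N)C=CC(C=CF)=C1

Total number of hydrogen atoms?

16

Hydrogens are implicit in SMILES; fill each atom to its normal valence:
  3 × C (aromatic): 1 H each → 3
  3 × C (aromatic): no H
  2 × C: 2 H each → 4
  2 × C: 1 H each → 2
  1 × C: 3 H
  1 × F: no H
  1 × N: 2 H
  1 × N: 1 H
  1 × N: no H
  1 × O: no H
  1 × S: 1 H
  Total hydrogens = 16.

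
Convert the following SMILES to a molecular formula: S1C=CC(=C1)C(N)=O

C5H5NOS

Heavy atoms from the SMILES: 5 C, 1 N, 1 O, 1 S.
Implicit hydrogens by atom environment:
  3 × C (aromatic): 1 H each → 3
  1 × C (aromatic): no H
  1 × C: no H
  1 × N: 2 H
  1 × O: no H
  1 × S (aromatic): no H
  Total hydrogens = 5.
Molecular formula: C5H5NOS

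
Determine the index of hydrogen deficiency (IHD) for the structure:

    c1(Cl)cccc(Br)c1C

4

Molecular formula from the SMILES: C7H6BrCl.
DoU = (2C + 2 + N − H − X)/2 = (2·7 + 2 + 0 − 6 − 2)/2 = 8/2 = 4.
(Structurally: 1 ring(s) + 3 π bond(s) = 4.)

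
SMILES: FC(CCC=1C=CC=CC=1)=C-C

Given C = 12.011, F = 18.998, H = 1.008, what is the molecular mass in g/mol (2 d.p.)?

164.22

Molecular formula: C11H13F.
M = 11×12.011 + 1×18.998 + 13×1.008 = 164.22 g/mol.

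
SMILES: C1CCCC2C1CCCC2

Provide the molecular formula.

Heavy atoms from the SMILES: 10 C.
Implicit hydrogens by atom environment:
  8 × C: 2 H each → 16
  2 × C: 1 H each → 2
  Total hydrogens = 18.
Molecular formula: C10H18

C10H18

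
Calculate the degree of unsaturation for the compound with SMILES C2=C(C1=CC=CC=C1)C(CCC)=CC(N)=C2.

8

Molecular formula from the SMILES: C15H17N.
DoU = (2C + 2 + N − H − X)/2 = (2·15 + 2 + 1 − 17 − 0)/2 = 16/2 = 8.
(Structurally: 2 ring(s) + 6 π bond(s) = 8.)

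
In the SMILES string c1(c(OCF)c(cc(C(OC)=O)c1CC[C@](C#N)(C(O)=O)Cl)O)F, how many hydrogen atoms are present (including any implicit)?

Hydrogens are implicit in SMILES; fill each atom to its normal valence:
  5 × C (aromatic): no H
  4 × C: no H
  4 × O: no H
  3 × C: 2 H each → 6
  2 × F: no H
  2 × O: 1 H each → 2
  1 × C: 3 H
  1 × C (aromatic): 1 H
  1 × Cl: no H
  1 × N: no H
  Total hydrogens = 12.

12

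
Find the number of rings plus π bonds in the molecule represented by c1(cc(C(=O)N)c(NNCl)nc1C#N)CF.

7

Molecular formula from the SMILES: C8H7ClFN5O.
DoU = (2C + 2 + N − H − X)/2 = (2·8 + 2 + 5 − 7 − 2)/2 = 14/2 = 7.
(Structurally: 1 ring(s) + 6 π bond(s) = 7.)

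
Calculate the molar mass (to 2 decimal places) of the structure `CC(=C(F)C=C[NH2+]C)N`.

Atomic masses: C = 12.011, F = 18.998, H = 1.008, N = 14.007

Molecular formula: C6H12FN2+.
M = 6×12.011 + 1×18.998 + 12×1.008 + 2×14.007 = 131.17 g/mol.

131.17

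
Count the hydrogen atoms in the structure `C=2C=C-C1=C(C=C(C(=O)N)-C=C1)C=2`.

9

Hydrogens are implicit in SMILES; fill each atom to its normal valence:
  7 × C (aromatic): 1 H each → 7
  3 × C (aromatic): no H
  1 × C: no H
  1 × N: 2 H
  1 × O: no H
  Total hydrogens = 9.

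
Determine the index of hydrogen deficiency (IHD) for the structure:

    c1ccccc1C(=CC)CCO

Molecular formula from the SMILES: C11H14O.
DoU = (2C + 2 + N − H − X)/2 = (2·11 + 2 + 0 − 14 − 0)/2 = 10/2 = 5.
(Structurally: 1 ring(s) + 4 π bond(s) = 5.)

5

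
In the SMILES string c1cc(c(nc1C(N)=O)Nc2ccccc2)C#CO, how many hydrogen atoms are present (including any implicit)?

Hydrogens are implicit in SMILES; fill each atom to its normal valence:
  7 × C (aromatic): 1 H each → 7
  4 × C (aromatic): no H
  3 × C: no H
  1 × N: 2 H
  1 × N: 1 H
  1 × N (aromatic): no H
  1 × O: 1 H
  1 × O: no H
  Total hydrogens = 11.

11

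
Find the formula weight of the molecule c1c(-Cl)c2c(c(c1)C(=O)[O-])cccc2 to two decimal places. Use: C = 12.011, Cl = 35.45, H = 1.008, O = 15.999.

205.62

Molecular formula: C11H6ClO2-.
M = 11×12.011 + 1×35.45 + 6×1.008 + 2×15.999 = 205.62 g/mol.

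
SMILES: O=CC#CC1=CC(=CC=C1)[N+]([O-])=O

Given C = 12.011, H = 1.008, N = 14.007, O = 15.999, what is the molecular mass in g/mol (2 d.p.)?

175.14

Molecular formula: C9H5NO3.
M = 9×12.011 + 5×1.008 + 1×14.007 + 3×15.999 = 175.14 g/mol.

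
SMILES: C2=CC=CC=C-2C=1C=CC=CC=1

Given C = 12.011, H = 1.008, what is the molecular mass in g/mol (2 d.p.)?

Molecular formula: C12H10.
M = 12×12.011 + 10×1.008 = 154.21 g/mol.

154.21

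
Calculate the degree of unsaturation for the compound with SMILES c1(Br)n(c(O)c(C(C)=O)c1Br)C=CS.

Molecular formula from the SMILES: C8H7Br2NO2S.
DoU = (2C + 2 + N − H − X)/2 = (2·8 + 2 + 1 − 7 − 2)/2 = 10/2 = 5.
(Structurally: 1 ring(s) + 4 π bond(s) = 5.)

5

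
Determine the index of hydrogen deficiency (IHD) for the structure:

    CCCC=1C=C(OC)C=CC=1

Molecular formula from the SMILES: C10H14O.
DoU = (2C + 2 + N − H − X)/2 = (2·10 + 2 + 0 − 14 − 0)/2 = 8/2 = 4.
(Structurally: 1 ring(s) + 3 π bond(s) = 4.)

4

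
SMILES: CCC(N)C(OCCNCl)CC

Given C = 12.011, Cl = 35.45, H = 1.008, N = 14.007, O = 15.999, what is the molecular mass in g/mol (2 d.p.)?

Molecular formula: C8H19ClN2O.
M = 8×12.011 + 1×35.45 + 19×1.008 + 2×14.007 + 1×15.999 = 194.70 g/mol.

194.70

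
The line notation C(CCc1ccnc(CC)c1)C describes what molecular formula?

Heavy atoms from the SMILES: 11 C, 1 N.
Implicit hydrogens by atom environment:
  4 × C: 2 H each → 8
  3 × C (aromatic): 1 H each → 3
  2 × C: 3 H each → 6
  2 × C (aromatic): no H
  1 × N (aromatic): no H
  Total hydrogens = 17.
Molecular formula: C11H17N

C11H17N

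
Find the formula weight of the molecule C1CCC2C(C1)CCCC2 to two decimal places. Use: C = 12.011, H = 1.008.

Molecular formula: C10H18.
M = 10×12.011 + 18×1.008 = 138.25 g/mol.

138.25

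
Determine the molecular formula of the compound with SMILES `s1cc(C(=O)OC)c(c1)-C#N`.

C7H5NO2S

Heavy atoms from the SMILES: 7 C, 1 N, 2 O, 1 S.
Implicit hydrogens by atom environment:
  2 × C (aromatic): 1 H each → 2
  2 × C (aromatic): no H
  2 × C: no H
  2 × O: no H
  1 × C: 3 H
  1 × N: no H
  1 × S (aromatic): no H
  Total hydrogens = 5.
Molecular formula: C7H5NO2S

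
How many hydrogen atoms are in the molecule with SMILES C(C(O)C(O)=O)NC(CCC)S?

Hydrogens are implicit in SMILES; fill each atom to its normal valence:
  3 × C: 2 H each → 6
  2 × C: 1 H each → 2
  2 × O: 1 H each → 2
  1 × C: 3 H
  1 × C: no H
  1 × N: 1 H
  1 × O: no H
  1 × S: 1 H
  Total hydrogens = 15.

15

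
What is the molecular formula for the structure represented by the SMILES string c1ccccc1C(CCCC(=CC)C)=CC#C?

C17H20

Heavy atoms from the SMILES: 17 C.
Implicit hydrogens by atom environment:
  5 × C (aromatic): 1 H each → 5
  3 × C: 2 H each → 6
  3 × C: 1 H each → 3
  3 × C: no H
  2 × C: 3 H each → 6
  1 × C (aromatic): no H
  Total hydrogens = 20.
Molecular formula: C17H20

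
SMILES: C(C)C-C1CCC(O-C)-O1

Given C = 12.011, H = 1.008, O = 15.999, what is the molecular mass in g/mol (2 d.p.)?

144.21

Molecular formula: C8H16O2.
M = 8×12.011 + 16×1.008 + 2×15.999 = 144.21 g/mol.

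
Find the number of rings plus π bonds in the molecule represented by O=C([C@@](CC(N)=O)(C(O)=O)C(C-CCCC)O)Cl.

3

Molecular formula from the SMILES: C11H18ClNO5.
DoU = (2C + 2 + N − H − X)/2 = (2·11 + 2 + 1 − 18 − 1)/2 = 6/2 = 3.
(Structurally: 0 ring(s) + 3 π bond(s) = 3.)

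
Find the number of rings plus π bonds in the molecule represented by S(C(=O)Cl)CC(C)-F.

Molecular formula from the SMILES: C4H6ClFOS.
DoU = (2C + 2 + N − H − X)/2 = (2·4 + 2 + 0 − 6 − 2)/2 = 2/2 = 1.
(Structurally: 0 ring(s) + 1 π bond(s) = 1.)

1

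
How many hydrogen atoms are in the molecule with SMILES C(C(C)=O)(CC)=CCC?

Hydrogens are implicit in SMILES; fill each atom to its normal valence:
  3 × C: 3 H each → 9
  2 × C: 2 H each → 4
  2 × C: no H
  1 × C: 1 H
  1 × O: no H
  Total hydrogens = 14.

14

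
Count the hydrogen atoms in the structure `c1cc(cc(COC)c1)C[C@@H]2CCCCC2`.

Hydrogens are implicit in SMILES; fill each atom to its normal valence:
  7 × C: 2 H each → 14
  4 × C (aromatic): 1 H each → 4
  2 × C (aromatic): no H
  1 × C: 3 H
  1 × C: 1 H
  1 × O: no H
  Total hydrogens = 22.

22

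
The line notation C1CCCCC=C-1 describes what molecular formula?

C7H12

Heavy atoms from the SMILES: 7 C.
Implicit hydrogens by atom environment:
  5 × C: 2 H each → 10
  2 × C: 1 H each → 2
  Total hydrogens = 12.
Molecular formula: C7H12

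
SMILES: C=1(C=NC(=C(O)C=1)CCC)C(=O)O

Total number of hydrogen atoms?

Hydrogens are implicit in SMILES; fill each atom to its normal valence:
  3 × C (aromatic): no H
  2 × C: 2 H each → 4
  2 × C (aromatic): 1 H each → 2
  2 × O: 1 H each → 2
  1 × C: 3 H
  1 × C: no H
  1 × N (aromatic): no H
  1 × O: no H
  Total hydrogens = 11.

11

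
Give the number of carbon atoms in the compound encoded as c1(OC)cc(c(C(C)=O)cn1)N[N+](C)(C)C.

The symbol for carbon appears 11 times in the SMILES. Lowercase c denotes aromatic carbon and counts toward C.

11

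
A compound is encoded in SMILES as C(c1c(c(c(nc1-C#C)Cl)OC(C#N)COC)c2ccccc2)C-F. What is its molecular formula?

Heavy atoms from the SMILES: 19 C, 1 Cl, 1 F, 2 N, 2 O.
Implicit hydrogens by atom environment:
  6 × C (aromatic): no H
  5 × C (aromatic): 1 H each → 5
  3 × C: 2 H each → 6
  2 × C: 1 H each → 2
  2 × C: no H
  2 × O: no H
  1 × C: 3 H
  1 × Cl: no H
  1 × F: no H
  1 × N (aromatic): no H
  1 × N: no H
  Total hydrogens = 16.
Molecular formula: C19H16ClFN2O2

C19H16ClFN2O2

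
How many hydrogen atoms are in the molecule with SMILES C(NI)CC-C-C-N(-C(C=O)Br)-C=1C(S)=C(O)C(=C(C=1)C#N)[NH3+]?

Hydrogens are implicit in SMILES; fill each atom to its normal valence:
  5 × C: 2 H each → 10
  5 × C (aromatic): no H
  2 × C: 1 H each → 2
  2 × N: no H
  1 × Br: no H
  1 × C (aromatic): 1 H
  1 × C: no H
  1 × I: no H
  1 × N (charge +1): 3 H
  1 × N: 1 H
  1 × O: 1 H
  1 × O: no H
  1 × S: 1 H
  Total hydrogens = 19.

19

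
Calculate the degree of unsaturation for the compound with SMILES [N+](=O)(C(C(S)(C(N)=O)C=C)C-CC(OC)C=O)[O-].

4

Molecular formula from the SMILES: C10H16N2O5S.
DoU = (2C + 2 + N − H − X)/2 = (2·10 + 2 + 2 − 16 − 0)/2 = 8/2 = 4.
(Structurally: 0 ring(s) + 4 π bond(s) = 4.)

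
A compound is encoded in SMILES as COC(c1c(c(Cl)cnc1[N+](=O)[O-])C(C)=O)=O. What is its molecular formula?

C9H7ClN2O5

Heavy atoms from the SMILES: 9 C, 1 Cl, 2 N, 5 O.
Implicit hydrogens by atom environment:
  4 × C (aromatic): no H
  4 × O: no H
  2 × C: 3 H each → 6
  2 × C: no H
  1 × C (aromatic): 1 H
  1 × Cl: no H
  1 × N (aromatic): no H
  1 × N (charge +1): no H
  1 × O (charge -1): no H
  Total hydrogens = 7.
Molecular formula: C9H7ClN2O5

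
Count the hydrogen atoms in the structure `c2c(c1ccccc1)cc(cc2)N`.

11

Hydrogens are implicit in SMILES; fill each atom to its normal valence:
  9 × C (aromatic): 1 H each → 9
  3 × C (aromatic): no H
  1 × N: 2 H
  Total hydrogens = 11.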